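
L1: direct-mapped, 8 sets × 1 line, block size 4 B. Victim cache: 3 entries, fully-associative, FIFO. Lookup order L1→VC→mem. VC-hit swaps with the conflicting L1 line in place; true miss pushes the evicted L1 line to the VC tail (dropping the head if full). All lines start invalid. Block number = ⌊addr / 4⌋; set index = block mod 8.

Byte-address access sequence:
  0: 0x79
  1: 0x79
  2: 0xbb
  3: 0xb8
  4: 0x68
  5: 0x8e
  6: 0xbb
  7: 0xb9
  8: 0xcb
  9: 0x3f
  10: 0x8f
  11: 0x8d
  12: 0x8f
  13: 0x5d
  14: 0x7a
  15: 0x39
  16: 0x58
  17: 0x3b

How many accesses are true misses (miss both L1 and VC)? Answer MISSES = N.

  [0] addr=0x79 blk=30 s=6: MISS | VC []
  [1] addr=0x79 blk=30 s=6: L1-HIT | VC []
  [2] addr=0xbb blk=46 s=6: MISS | VC [30]
  [3] addr=0xb8 blk=46 s=6: L1-HIT | VC [30]
  [4] addr=0x68 blk=26 s=2: MISS | VC [30]
  [5] addr=0x8e blk=35 s=3: MISS | VC [30]
  [6] addr=0xbb blk=46 s=6: L1-HIT | VC [30]
  [7] addr=0xb9 blk=46 s=6: L1-HIT | VC [30]
  [8] addr=0xcb blk=50 s=2: MISS | VC [30, 26]
  [9] addr=0x3f blk=15 s=7: MISS | VC [30, 26]
  [10] addr=0x8f blk=35 s=3: L1-HIT | VC [30, 26]
  [11] addr=0x8d blk=35 s=3: L1-HIT | VC [30, 26]
  [12] addr=0x8f blk=35 s=3: L1-HIT | VC [30, 26]
  [13] addr=0x5d blk=23 s=7: MISS | VC [30, 26, 15]
  [14] addr=0x7a blk=30 s=6: VC-HIT | VC [46, 26, 15]
  [15] addr=0x39 blk=14 s=6: MISS | VC [26, 15, 30]
  [16] addr=0x58 blk=22 s=6: MISS | VC [15, 30, 14]
  [17] addr=0x3b blk=14 s=6: VC-HIT | VC [15, 30, 22]

MISSES = 9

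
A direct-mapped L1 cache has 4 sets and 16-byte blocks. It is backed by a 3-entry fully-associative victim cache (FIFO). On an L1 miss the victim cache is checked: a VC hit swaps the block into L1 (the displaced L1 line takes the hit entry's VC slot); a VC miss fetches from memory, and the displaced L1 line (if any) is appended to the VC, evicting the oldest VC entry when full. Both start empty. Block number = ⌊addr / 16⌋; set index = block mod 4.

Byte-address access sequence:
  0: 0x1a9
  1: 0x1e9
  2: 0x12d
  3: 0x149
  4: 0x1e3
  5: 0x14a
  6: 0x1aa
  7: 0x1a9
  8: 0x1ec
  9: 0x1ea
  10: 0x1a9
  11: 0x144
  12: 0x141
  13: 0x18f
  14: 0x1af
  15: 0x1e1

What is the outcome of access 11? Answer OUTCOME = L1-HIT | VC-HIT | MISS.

0: 0x1a9 (blk 26, set 2) → MISS  vc=[]
1: 0x1e9 (blk 30, set 2) → MISS  vc=[26]
2: 0x12d (blk 18, set 2) → MISS  vc=[26, 30]
3: 0x149 (blk 20, set 0) → MISS  vc=[26, 30]
4: 0x1e3 (blk 30, set 2) → VC-HIT  vc=[26, 18]
5: 0x14a (blk 20, set 0) → L1-HIT  vc=[26, 18]
6: 0x1aa (blk 26, set 2) → VC-HIT  vc=[30, 18]
7: 0x1a9 (blk 26, set 2) → L1-HIT  vc=[30, 18]
8: 0x1ec (blk 30, set 2) → VC-HIT  vc=[26, 18]
9: 0x1ea (blk 30, set 2) → L1-HIT  vc=[26, 18]
10: 0x1a9 (blk 26, set 2) → VC-HIT  vc=[30, 18]
11: 0x144 (blk 20, set 0) → L1-HIT  vc=[30, 18]
12: 0x141 (blk 20, set 0) → L1-HIT  vc=[30, 18]
13: 0x18f (blk 24, set 0) → MISS  vc=[30, 18, 20]
14: 0x1af (blk 26, set 2) → L1-HIT  vc=[30, 18, 20]
15: 0x1e1 (blk 30, set 2) → VC-HIT  vc=[26, 18, 20]

OUTCOME = L1-HIT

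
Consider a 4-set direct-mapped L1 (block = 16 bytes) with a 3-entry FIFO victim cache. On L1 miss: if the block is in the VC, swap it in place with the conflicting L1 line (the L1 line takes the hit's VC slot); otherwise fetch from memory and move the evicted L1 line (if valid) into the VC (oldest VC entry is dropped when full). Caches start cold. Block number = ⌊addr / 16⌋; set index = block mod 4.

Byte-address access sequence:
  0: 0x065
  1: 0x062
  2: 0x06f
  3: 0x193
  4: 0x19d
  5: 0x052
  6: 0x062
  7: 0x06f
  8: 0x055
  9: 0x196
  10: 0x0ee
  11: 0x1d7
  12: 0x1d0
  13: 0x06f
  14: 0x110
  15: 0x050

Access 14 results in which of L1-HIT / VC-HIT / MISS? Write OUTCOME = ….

OUTCOME = MISS

#0 0x65→b6/s2 MISS; vc=[]
#1 0x62→b6/s2 L1-HIT; vc=[]
#2 0x6f→b6/s2 L1-HIT; vc=[]
#3 0x193→b25/s1 MISS; vc=[]
#4 0x19d→b25/s1 L1-HIT; vc=[]
#5 0x52→b5/s1 MISS; vc=[25]
#6 0x62→b6/s2 L1-HIT; vc=[25]
#7 0x6f→b6/s2 L1-HIT; vc=[25]
#8 0x55→b5/s1 L1-HIT; vc=[25]
#9 0x196→b25/s1 VC-HIT; vc=[5]
#10 0xee→b14/s2 MISS; vc=[5,6]
#11 0x1d7→b29/s1 MISS; vc=[5,6,25]
#12 0x1d0→b29/s1 L1-HIT; vc=[5,6,25]
#13 0x6f→b6/s2 VC-HIT; vc=[5,14,25]
#14 0x110→b17/s1 MISS; vc=[14,25,29]
#15 0x50→b5/s1 MISS; vc=[25,29,17]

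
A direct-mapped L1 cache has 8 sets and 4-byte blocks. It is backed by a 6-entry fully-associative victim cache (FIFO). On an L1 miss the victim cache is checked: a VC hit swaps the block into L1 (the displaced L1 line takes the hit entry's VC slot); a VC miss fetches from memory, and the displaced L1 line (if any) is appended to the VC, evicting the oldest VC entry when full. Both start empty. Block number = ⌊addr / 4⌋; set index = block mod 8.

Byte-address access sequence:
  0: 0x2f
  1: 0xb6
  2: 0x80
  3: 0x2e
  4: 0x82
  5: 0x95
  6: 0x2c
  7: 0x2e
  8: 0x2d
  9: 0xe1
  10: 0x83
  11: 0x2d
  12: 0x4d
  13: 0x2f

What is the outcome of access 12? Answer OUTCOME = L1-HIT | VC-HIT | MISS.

OUTCOME = MISS

0: 0x2f (blk 11, set 3) → MISS  vc=[]
1: 0xb6 (blk 45, set 5) → MISS  vc=[]
2: 0x80 (blk 32, set 0) → MISS  vc=[]
3: 0x2e (blk 11, set 3) → L1-HIT  vc=[]
4: 0x82 (blk 32, set 0) → L1-HIT  vc=[]
5: 0x95 (blk 37, set 5) → MISS  vc=[45]
6: 0x2c (blk 11, set 3) → L1-HIT  vc=[45]
7: 0x2e (blk 11, set 3) → L1-HIT  vc=[45]
8: 0x2d (blk 11, set 3) → L1-HIT  vc=[45]
9: 0xe1 (blk 56, set 0) → MISS  vc=[45, 32]
10: 0x83 (blk 32, set 0) → VC-HIT  vc=[45, 56]
11: 0x2d (blk 11, set 3) → L1-HIT  vc=[45, 56]
12: 0x4d (blk 19, set 3) → MISS  vc=[45, 56, 11]
13: 0x2f (blk 11, set 3) → VC-HIT  vc=[45, 56, 19]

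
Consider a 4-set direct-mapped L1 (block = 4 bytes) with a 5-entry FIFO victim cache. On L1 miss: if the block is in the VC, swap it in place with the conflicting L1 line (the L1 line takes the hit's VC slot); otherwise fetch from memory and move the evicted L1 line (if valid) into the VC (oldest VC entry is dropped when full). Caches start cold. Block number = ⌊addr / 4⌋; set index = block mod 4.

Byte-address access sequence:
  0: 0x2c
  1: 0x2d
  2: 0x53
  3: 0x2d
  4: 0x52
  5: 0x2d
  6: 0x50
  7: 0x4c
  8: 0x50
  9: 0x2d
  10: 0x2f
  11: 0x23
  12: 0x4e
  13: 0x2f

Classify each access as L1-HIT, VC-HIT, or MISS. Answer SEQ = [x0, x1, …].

SEQ = [MISS, L1-HIT, MISS, L1-HIT, L1-HIT, L1-HIT, L1-HIT, MISS, L1-HIT, VC-HIT, L1-HIT, MISS, VC-HIT, VC-HIT]

0: 0x2c (blk 11, set 3) → MISS  vc=[]
1: 0x2d (blk 11, set 3) → L1-HIT  vc=[]
2: 0x53 (blk 20, set 0) → MISS  vc=[]
3: 0x2d (blk 11, set 3) → L1-HIT  vc=[]
4: 0x52 (blk 20, set 0) → L1-HIT  vc=[]
5: 0x2d (blk 11, set 3) → L1-HIT  vc=[]
6: 0x50 (blk 20, set 0) → L1-HIT  vc=[]
7: 0x4c (blk 19, set 3) → MISS  vc=[11]
8: 0x50 (blk 20, set 0) → L1-HIT  vc=[11]
9: 0x2d (blk 11, set 3) → VC-HIT  vc=[19]
10: 0x2f (blk 11, set 3) → L1-HIT  vc=[19]
11: 0x23 (blk 8, set 0) → MISS  vc=[19, 20]
12: 0x4e (blk 19, set 3) → VC-HIT  vc=[11, 20]
13: 0x2f (blk 11, set 3) → VC-HIT  vc=[19, 20]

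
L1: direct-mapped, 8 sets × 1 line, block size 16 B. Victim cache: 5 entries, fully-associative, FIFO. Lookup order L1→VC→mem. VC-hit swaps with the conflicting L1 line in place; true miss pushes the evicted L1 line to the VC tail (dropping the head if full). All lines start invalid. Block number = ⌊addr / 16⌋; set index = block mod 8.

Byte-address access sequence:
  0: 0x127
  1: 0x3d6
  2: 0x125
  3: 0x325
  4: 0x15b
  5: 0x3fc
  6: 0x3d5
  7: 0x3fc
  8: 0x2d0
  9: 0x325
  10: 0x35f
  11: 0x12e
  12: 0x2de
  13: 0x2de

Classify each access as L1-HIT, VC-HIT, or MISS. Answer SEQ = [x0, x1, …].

SEQ = [MISS, MISS, L1-HIT, MISS, MISS, MISS, VC-HIT, L1-HIT, MISS, L1-HIT, MISS, VC-HIT, VC-HIT, L1-HIT]

  [0] addr=0x127 blk=18 s=2: MISS | VC []
  [1] addr=0x3d6 blk=61 s=5: MISS | VC []
  [2] addr=0x125 blk=18 s=2: L1-HIT | VC []
  [3] addr=0x325 blk=50 s=2: MISS | VC [18]
  [4] addr=0x15b blk=21 s=5: MISS | VC [18, 61]
  [5] addr=0x3fc blk=63 s=7: MISS | VC [18, 61]
  [6] addr=0x3d5 blk=61 s=5: VC-HIT | VC [18, 21]
  [7] addr=0x3fc blk=63 s=7: L1-HIT | VC [18, 21]
  [8] addr=0x2d0 blk=45 s=5: MISS | VC [18, 21, 61]
  [9] addr=0x325 blk=50 s=2: L1-HIT | VC [18, 21, 61]
  [10] addr=0x35f blk=53 s=5: MISS | VC [18, 21, 61, 45]
  [11] addr=0x12e blk=18 s=2: VC-HIT | VC [50, 21, 61, 45]
  [12] addr=0x2de blk=45 s=5: VC-HIT | VC [50, 21, 61, 53]
  [13] addr=0x2de blk=45 s=5: L1-HIT | VC [50, 21, 61, 53]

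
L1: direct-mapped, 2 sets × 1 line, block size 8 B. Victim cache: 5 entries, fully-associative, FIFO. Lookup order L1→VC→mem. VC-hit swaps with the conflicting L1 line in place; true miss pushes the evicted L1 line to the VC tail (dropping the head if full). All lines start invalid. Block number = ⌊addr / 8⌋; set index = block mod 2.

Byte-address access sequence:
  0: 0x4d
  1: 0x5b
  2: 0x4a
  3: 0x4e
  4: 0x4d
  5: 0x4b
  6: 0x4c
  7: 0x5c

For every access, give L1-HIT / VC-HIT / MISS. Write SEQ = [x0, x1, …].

SEQ = [MISS, MISS, VC-HIT, L1-HIT, L1-HIT, L1-HIT, L1-HIT, VC-HIT]

  [0] addr=0x4d blk=9 s=1: MISS | VC []
  [1] addr=0x5b blk=11 s=1: MISS | VC [9]
  [2] addr=0x4a blk=9 s=1: VC-HIT | VC [11]
  [3] addr=0x4e blk=9 s=1: L1-HIT | VC [11]
  [4] addr=0x4d blk=9 s=1: L1-HIT | VC [11]
  [5] addr=0x4b blk=9 s=1: L1-HIT | VC [11]
  [6] addr=0x4c blk=9 s=1: L1-HIT | VC [11]
  [7] addr=0x5c blk=11 s=1: VC-HIT | VC [9]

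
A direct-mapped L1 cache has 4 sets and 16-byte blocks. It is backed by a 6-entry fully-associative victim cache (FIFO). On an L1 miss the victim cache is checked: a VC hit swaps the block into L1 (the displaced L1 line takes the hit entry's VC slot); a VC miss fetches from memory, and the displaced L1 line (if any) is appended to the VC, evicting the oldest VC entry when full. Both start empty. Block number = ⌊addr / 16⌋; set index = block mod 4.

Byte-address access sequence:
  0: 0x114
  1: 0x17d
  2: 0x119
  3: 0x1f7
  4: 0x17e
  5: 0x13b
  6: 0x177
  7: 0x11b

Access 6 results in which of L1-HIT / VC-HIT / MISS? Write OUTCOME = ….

#0 0x114→b17/s1 MISS; vc=[]
#1 0x17d→b23/s3 MISS; vc=[]
#2 0x119→b17/s1 L1-HIT; vc=[]
#3 0x1f7→b31/s3 MISS; vc=[23]
#4 0x17e→b23/s3 VC-HIT; vc=[31]
#5 0x13b→b19/s3 MISS; vc=[31,23]
#6 0x177→b23/s3 VC-HIT; vc=[31,19]
#7 0x11b→b17/s1 L1-HIT; vc=[31,19]

OUTCOME = VC-HIT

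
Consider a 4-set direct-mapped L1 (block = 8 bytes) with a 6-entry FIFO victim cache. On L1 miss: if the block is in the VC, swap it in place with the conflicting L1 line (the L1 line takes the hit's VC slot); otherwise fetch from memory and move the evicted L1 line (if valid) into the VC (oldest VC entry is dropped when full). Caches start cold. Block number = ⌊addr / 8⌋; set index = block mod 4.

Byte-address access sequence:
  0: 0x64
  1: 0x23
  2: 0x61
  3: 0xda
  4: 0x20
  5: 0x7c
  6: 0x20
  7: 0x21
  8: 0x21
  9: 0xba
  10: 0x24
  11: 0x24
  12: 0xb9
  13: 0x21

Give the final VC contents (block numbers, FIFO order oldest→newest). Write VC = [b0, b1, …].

  [0] addr=0x64 blk=12 s=0: MISS | VC []
  [1] addr=0x23 blk=4 s=0: MISS | VC [12]
  [2] addr=0x61 blk=12 s=0: VC-HIT | VC [4]
  [3] addr=0xda blk=27 s=3: MISS | VC [4]
  [4] addr=0x20 blk=4 s=0: VC-HIT | VC [12]
  [5] addr=0x7c blk=15 s=3: MISS | VC [12, 27]
  [6] addr=0x20 blk=4 s=0: L1-HIT | VC [12, 27]
  [7] addr=0x21 blk=4 s=0: L1-HIT | VC [12, 27]
  [8] addr=0x21 blk=4 s=0: L1-HIT | VC [12, 27]
  [9] addr=0xba blk=23 s=3: MISS | VC [12, 27, 15]
  [10] addr=0x24 blk=4 s=0: L1-HIT | VC [12, 27, 15]
  [11] addr=0x24 blk=4 s=0: L1-HIT | VC [12, 27, 15]
  [12] addr=0xb9 blk=23 s=3: L1-HIT | VC [12, 27, 15]
  [13] addr=0x21 blk=4 s=0: L1-HIT | VC [12, 27, 15]

VC = [12, 27, 15]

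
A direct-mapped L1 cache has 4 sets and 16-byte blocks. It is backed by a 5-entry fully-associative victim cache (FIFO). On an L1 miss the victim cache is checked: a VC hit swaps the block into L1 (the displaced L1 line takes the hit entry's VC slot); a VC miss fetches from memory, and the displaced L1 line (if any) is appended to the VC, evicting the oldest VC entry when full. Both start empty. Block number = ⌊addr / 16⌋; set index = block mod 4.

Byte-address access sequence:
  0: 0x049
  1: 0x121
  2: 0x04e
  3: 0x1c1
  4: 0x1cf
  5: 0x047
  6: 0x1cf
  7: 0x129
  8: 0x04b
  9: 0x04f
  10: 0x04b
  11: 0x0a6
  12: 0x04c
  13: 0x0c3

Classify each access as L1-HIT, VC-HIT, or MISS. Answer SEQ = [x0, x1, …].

0: 0x49 (blk 4, set 0) → MISS  vc=[]
1: 0x121 (blk 18, set 2) → MISS  vc=[]
2: 0x4e (blk 4, set 0) → L1-HIT  vc=[]
3: 0x1c1 (blk 28, set 0) → MISS  vc=[4]
4: 0x1cf (blk 28, set 0) → L1-HIT  vc=[4]
5: 0x47 (blk 4, set 0) → VC-HIT  vc=[28]
6: 0x1cf (blk 28, set 0) → VC-HIT  vc=[4]
7: 0x129 (blk 18, set 2) → L1-HIT  vc=[4]
8: 0x4b (blk 4, set 0) → VC-HIT  vc=[28]
9: 0x4f (blk 4, set 0) → L1-HIT  vc=[28]
10: 0x4b (blk 4, set 0) → L1-HIT  vc=[28]
11: 0xa6 (blk 10, set 2) → MISS  vc=[28, 18]
12: 0x4c (blk 4, set 0) → L1-HIT  vc=[28, 18]
13: 0xc3 (blk 12, set 0) → MISS  vc=[28, 18, 4]

SEQ = [MISS, MISS, L1-HIT, MISS, L1-HIT, VC-HIT, VC-HIT, L1-HIT, VC-HIT, L1-HIT, L1-HIT, MISS, L1-HIT, MISS]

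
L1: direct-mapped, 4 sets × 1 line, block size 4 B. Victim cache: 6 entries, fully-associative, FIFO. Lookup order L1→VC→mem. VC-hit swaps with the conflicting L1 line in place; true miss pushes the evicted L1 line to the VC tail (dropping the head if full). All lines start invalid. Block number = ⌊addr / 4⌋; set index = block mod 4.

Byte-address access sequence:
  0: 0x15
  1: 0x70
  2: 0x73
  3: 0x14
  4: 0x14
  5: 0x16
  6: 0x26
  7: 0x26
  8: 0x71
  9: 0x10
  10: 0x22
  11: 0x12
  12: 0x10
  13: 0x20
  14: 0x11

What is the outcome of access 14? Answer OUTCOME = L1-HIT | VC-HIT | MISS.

  [0] addr=0x15 blk=5 s=1: MISS | VC []
  [1] addr=0x70 blk=28 s=0: MISS | VC []
  [2] addr=0x73 blk=28 s=0: L1-HIT | VC []
  [3] addr=0x14 blk=5 s=1: L1-HIT | VC []
  [4] addr=0x14 blk=5 s=1: L1-HIT | VC []
  [5] addr=0x16 blk=5 s=1: L1-HIT | VC []
  [6] addr=0x26 blk=9 s=1: MISS | VC [5]
  [7] addr=0x26 blk=9 s=1: L1-HIT | VC [5]
  [8] addr=0x71 blk=28 s=0: L1-HIT | VC [5]
  [9] addr=0x10 blk=4 s=0: MISS | VC [5, 28]
  [10] addr=0x22 blk=8 s=0: MISS | VC [5, 28, 4]
  [11] addr=0x12 blk=4 s=0: VC-HIT | VC [5, 28, 8]
  [12] addr=0x10 blk=4 s=0: L1-HIT | VC [5, 28, 8]
  [13] addr=0x20 blk=8 s=0: VC-HIT | VC [5, 28, 4]
  [14] addr=0x11 blk=4 s=0: VC-HIT | VC [5, 28, 8]

OUTCOME = VC-HIT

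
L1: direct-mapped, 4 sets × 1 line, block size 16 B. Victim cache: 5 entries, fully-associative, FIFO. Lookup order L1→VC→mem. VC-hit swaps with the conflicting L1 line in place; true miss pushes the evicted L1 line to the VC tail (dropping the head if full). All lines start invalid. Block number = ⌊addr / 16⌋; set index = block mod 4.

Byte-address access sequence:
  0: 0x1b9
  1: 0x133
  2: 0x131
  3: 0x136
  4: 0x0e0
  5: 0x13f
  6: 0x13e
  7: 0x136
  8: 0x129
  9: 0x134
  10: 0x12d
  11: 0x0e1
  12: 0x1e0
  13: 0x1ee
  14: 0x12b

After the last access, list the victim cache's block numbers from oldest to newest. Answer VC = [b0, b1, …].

0: 0x1b9 (blk 27, set 3) → MISS  vc=[]
1: 0x133 (blk 19, set 3) → MISS  vc=[27]
2: 0x131 (blk 19, set 3) → L1-HIT  vc=[27]
3: 0x136 (blk 19, set 3) → L1-HIT  vc=[27]
4: 0xe0 (blk 14, set 2) → MISS  vc=[27]
5: 0x13f (blk 19, set 3) → L1-HIT  vc=[27]
6: 0x13e (blk 19, set 3) → L1-HIT  vc=[27]
7: 0x136 (blk 19, set 3) → L1-HIT  vc=[27]
8: 0x129 (blk 18, set 2) → MISS  vc=[27, 14]
9: 0x134 (blk 19, set 3) → L1-HIT  vc=[27, 14]
10: 0x12d (blk 18, set 2) → L1-HIT  vc=[27, 14]
11: 0xe1 (blk 14, set 2) → VC-HIT  vc=[27, 18]
12: 0x1e0 (blk 30, set 2) → MISS  vc=[27, 18, 14]
13: 0x1ee (blk 30, set 2) → L1-HIT  vc=[27, 18, 14]
14: 0x12b (blk 18, set 2) → VC-HIT  vc=[27, 30, 14]

VC = [27, 30, 14]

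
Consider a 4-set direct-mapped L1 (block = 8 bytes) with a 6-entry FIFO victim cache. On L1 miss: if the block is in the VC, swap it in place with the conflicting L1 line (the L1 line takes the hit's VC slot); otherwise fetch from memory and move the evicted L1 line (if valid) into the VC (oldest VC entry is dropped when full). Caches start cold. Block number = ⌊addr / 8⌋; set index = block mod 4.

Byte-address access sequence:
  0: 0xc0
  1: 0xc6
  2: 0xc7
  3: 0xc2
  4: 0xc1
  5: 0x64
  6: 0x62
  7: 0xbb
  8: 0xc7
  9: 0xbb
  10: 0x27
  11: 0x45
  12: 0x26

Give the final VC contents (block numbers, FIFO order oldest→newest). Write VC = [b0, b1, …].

0: 0xc0 (blk 24, set 0) → MISS  vc=[]
1: 0xc6 (blk 24, set 0) → L1-HIT  vc=[]
2: 0xc7 (blk 24, set 0) → L1-HIT  vc=[]
3: 0xc2 (blk 24, set 0) → L1-HIT  vc=[]
4: 0xc1 (blk 24, set 0) → L1-HIT  vc=[]
5: 0x64 (blk 12, set 0) → MISS  vc=[24]
6: 0x62 (blk 12, set 0) → L1-HIT  vc=[24]
7: 0xbb (blk 23, set 3) → MISS  vc=[24]
8: 0xc7 (blk 24, set 0) → VC-HIT  vc=[12]
9: 0xbb (blk 23, set 3) → L1-HIT  vc=[12]
10: 0x27 (blk 4, set 0) → MISS  vc=[12, 24]
11: 0x45 (blk 8, set 0) → MISS  vc=[12, 24, 4]
12: 0x26 (blk 4, set 0) → VC-HIT  vc=[12, 24, 8]

VC = [12, 24, 8]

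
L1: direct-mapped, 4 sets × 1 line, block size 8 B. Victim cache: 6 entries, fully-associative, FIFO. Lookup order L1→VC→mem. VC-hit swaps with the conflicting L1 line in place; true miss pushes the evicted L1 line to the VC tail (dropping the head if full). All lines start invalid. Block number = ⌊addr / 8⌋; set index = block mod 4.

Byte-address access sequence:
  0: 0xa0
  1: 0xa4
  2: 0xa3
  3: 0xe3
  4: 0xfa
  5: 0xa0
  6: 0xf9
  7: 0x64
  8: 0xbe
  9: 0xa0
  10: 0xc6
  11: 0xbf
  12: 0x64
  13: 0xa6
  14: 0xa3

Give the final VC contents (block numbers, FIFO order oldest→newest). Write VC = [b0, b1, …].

#0 0xa0→b20/s0 MISS; vc=[]
#1 0xa4→b20/s0 L1-HIT; vc=[]
#2 0xa3→b20/s0 L1-HIT; vc=[]
#3 0xe3→b28/s0 MISS; vc=[20]
#4 0xfa→b31/s3 MISS; vc=[20]
#5 0xa0→b20/s0 VC-HIT; vc=[28]
#6 0xf9→b31/s3 L1-HIT; vc=[28]
#7 0x64→b12/s0 MISS; vc=[28,20]
#8 0xbe→b23/s3 MISS; vc=[28,20,31]
#9 0xa0→b20/s0 VC-HIT; vc=[28,12,31]
#10 0xc6→b24/s0 MISS; vc=[28,12,31,20]
#11 0xbf→b23/s3 L1-HIT; vc=[28,12,31,20]
#12 0x64→b12/s0 VC-HIT; vc=[28,24,31,20]
#13 0xa6→b20/s0 VC-HIT; vc=[28,24,31,12]
#14 0xa3→b20/s0 L1-HIT; vc=[28,24,31,12]

VC = [28, 24, 31, 12]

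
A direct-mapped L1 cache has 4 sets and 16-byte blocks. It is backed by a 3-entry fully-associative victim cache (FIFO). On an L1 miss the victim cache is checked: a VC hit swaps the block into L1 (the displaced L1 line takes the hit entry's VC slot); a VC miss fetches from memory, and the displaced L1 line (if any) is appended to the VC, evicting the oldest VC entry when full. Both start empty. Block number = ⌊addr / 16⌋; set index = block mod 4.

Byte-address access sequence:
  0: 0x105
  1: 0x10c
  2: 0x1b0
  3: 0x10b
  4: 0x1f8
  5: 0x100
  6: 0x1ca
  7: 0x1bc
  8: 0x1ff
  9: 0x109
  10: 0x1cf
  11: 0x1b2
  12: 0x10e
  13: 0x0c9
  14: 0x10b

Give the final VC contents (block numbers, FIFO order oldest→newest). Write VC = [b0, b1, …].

#0 0x105→b16/s0 MISS; vc=[]
#1 0x10c→b16/s0 L1-HIT; vc=[]
#2 0x1b0→b27/s3 MISS; vc=[]
#3 0x10b→b16/s0 L1-HIT; vc=[]
#4 0x1f8→b31/s3 MISS; vc=[27]
#5 0x100→b16/s0 L1-HIT; vc=[27]
#6 0x1ca→b28/s0 MISS; vc=[27,16]
#7 0x1bc→b27/s3 VC-HIT; vc=[31,16]
#8 0x1ff→b31/s3 VC-HIT; vc=[27,16]
#9 0x109→b16/s0 VC-HIT; vc=[27,28]
#10 0x1cf→b28/s0 VC-HIT; vc=[27,16]
#11 0x1b2→b27/s3 VC-HIT; vc=[31,16]
#12 0x10e→b16/s0 VC-HIT; vc=[31,28]
#13 0xc9→b12/s0 MISS; vc=[31,28,16]
#14 0x10b→b16/s0 VC-HIT; vc=[31,28,12]

VC = [31, 28, 12]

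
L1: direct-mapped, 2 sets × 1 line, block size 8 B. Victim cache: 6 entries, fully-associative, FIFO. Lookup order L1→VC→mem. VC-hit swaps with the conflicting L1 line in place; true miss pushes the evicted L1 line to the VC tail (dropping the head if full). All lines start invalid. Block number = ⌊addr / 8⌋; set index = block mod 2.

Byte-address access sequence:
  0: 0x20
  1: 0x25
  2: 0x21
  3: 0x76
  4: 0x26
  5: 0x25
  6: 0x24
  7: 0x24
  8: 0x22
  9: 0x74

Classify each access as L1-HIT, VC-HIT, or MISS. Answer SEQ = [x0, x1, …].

SEQ = [MISS, L1-HIT, L1-HIT, MISS, VC-HIT, L1-HIT, L1-HIT, L1-HIT, L1-HIT, VC-HIT]

  [0] addr=0x20 blk=4 s=0: MISS | VC []
  [1] addr=0x25 blk=4 s=0: L1-HIT | VC []
  [2] addr=0x21 blk=4 s=0: L1-HIT | VC []
  [3] addr=0x76 blk=14 s=0: MISS | VC [4]
  [4] addr=0x26 blk=4 s=0: VC-HIT | VC [14]
  [5] addr=0x25 blk=4 s=0: L1-HIT | VC [14]
  [6] addr=0x24 blk=4 s=0: L1-HIT | VC [14]
  [7] addr=0x24 blk=4 s=0: L1-HIT | VC [14]
  [8] addr=0x22 blk=4 s=0: L1-HIT | VC [14]
  [9] addr=0x74 blk=14 s=0: VC-HIT | VC [4]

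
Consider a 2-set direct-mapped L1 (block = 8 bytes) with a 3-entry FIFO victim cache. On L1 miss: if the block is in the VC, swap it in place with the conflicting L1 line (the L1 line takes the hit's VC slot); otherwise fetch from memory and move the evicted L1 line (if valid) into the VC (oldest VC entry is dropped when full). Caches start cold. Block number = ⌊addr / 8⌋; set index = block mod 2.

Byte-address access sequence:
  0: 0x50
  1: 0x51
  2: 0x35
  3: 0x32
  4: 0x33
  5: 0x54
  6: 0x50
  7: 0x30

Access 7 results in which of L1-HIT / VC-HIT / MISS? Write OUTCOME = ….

#0 0x50→b10/s0 MISS; vc=[]
#1 0x51→b10/s0 L1-HIT; vc=[]
#2 0x35→b6/s0 MISS; vc=[10]
#3 0x32→b6/s0 L1-HIT; vc=[10]
#4 0x33→b6/s0 L1-HIT; vc=[10]
#5 0x54→b10/s0 VC-HIT; vc=[6]
#6 0x50→b10/s0 L1-HIT; vc=[6]
#7 0x30→b6/s0 VC-HIT; vc=[10]

OUTCOME = VC-HIT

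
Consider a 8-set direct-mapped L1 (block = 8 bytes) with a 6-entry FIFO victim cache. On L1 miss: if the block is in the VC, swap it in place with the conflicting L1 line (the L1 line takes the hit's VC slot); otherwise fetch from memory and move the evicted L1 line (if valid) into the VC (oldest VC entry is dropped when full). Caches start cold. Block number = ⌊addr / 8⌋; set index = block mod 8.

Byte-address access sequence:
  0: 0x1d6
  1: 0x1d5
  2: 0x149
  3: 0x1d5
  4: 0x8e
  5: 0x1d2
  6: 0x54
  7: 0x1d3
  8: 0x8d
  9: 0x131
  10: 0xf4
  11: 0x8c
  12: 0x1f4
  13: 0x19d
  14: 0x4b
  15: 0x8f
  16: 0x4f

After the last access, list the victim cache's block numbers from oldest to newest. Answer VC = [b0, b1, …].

VC = [41, 10, 38, 30, 17]

0: 0x1d6 (blk 58, set 2) → MISS  vc=[]
1: 0x1d5 (blk 58, set 2) → L1-HIT  vc=[]
2: 0x149 (blk 41, set 1) → MISS  vc=[]
3: 0x1d5 (blk 58, set 2) → L1-HIT  vc=[]
4: 0x8e (blk 17, set 1) → MISS  vc=[41]
5: 0x1d2 (blk 58, set 2) → L1-HIT  vc=[41]
6: 0x54 (blk 10, set 2) → MISS  vc=[41, 58]
7: 0x1d3 (blk 58, set 2) → VC-HIT  vc=[41, 10]
8: 0x8d (blk 17, set 1) → L1-HIT  vc=[41, 10]
9: 0x131 (blk 38, set 6) → MISS  vc=[41, 10]
10: 0xf4 (blk 30, set 6) → MISS  vc=[41, 10, 38]
11: 0x8c (blk 17, set 1) → L1-HIT  vc=[41, 10, 38]
12: 0x1f4 (blk 62, set 6) → MISS  vc=[41, 10, 38, 30]
13: 0x19d (blk 51, set 3) → MISS  vc=[41, 10, 38, 30]
14: 0x4b (blk 9, set 1) → MISS  vc=[41, 10, 38, 30, 17]
15: 0x8f (blk 17, set 1) → VC-HIT  vc=[41, 10, 38, 30, 9]
16: 0x4f (blk 9, set 1) → VC-HIT  vc=[41, 10, 38, 30, 17]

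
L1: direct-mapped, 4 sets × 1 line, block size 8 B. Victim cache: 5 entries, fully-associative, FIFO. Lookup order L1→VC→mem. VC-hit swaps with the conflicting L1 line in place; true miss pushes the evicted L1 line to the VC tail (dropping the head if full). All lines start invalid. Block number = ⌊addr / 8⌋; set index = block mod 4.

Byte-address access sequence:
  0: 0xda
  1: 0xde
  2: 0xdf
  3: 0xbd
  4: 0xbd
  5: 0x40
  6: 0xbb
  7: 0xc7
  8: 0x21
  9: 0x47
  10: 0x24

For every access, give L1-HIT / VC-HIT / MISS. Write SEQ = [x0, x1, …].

0: 0xda (blk 27, set 3) → MISS  vc=[]
1: 0xde (blk 27, set 3) → L1-HIT  vc=[]
2: 0xdf (blk 27, set 3) → L1-HIT  vc=[]
3: 0xbd (blk 23, set 3) → MISS  vc=[27]
4: 0xbd (blk 23, set 3) → L1-HIT  vc=[27]
5: 0x40 (blk 8, set 0) → MISS  vc=[27]
6: 0xbb (blk 23, set 3) → L1-HIT  vc=[27]
7: 0xc7 (blk 24, set 0) → MISS  vc=[27, 8]
8: 0x21 (blk 4, set 0) → MISS  vc=[27, 8, 24]
9: 0x47 (blk 8, set 0) → VC-HIT  vc=[27, 4, 24]
10: 0x24 (blk 4, set 0) → VC-HIT  vc=[27, 8, 24]

SEQ = [MISS, L1-HIT, L1-HIT, MISS, L1-HIT, MISS, L1-HIT, MISS, MISS, VC-HIT, VC-HIT]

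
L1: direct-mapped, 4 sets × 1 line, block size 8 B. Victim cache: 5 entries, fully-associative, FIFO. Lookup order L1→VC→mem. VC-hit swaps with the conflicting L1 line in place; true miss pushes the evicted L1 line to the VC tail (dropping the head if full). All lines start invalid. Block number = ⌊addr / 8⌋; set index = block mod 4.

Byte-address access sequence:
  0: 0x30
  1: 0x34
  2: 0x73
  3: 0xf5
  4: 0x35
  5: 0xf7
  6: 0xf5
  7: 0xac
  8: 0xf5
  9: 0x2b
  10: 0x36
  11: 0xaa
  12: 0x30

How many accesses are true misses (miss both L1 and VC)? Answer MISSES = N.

MISSES = 5

0: 0x30 (blk 6, set 2) → MISS  vc=[]
1: 0x34 (blk 6, set 2) → L1-HIT  vc=[]
2: 0x73 (blk 14, set 2) → MISS  vc=[6]
3: 0xf5 (blk 30, set 2) → MISS  vc=[6, 14]
4: 0x35 (blk 6, set 2) → VC-HIT  vc=[30, 14]
5: 0xf7 (blk 30, set 2) → VC-HIT  vc=[6, 14]
6: 0xf5 (blk 30, set 2) → L1-HIT  vc=[6, 14]
7: 0xac (blk 21, set 1) → MISS  vc=[6, 14]
8: 0xf5 (blk 30, set 2) → L1-HIT  vc=[6, 14]
9: 0x2b (blk 5, set 1) → MISS  vc=[6, 14, 21]
10: 0x36 (blk 6, set 2) → VC-HIT  vc=[30, 14, 21]
11: 0xaa (blk 21, set 1) → VC-HIT  vc=[30, 14, 5]
12: 0x30 (blk 6, set 2) → L1-HIT  vc=[30, 14, 5]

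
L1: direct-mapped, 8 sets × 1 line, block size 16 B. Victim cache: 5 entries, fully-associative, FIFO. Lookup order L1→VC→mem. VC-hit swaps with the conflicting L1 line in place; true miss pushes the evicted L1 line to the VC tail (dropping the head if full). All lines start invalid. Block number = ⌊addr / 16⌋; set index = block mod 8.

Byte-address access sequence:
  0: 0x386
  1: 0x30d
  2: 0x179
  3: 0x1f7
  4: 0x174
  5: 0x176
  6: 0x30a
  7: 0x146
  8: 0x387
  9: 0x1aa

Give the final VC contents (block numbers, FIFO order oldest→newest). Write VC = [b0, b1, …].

#0 0x386→b56/s0 MISS; vc=[]
#1 0x30d→b48/s0 MISS; vc=[56]
#2 0x179→b23/s7 MISS; vc=[56]
#3 0x1f7→b31/s7 MISS; vc=[56,23]
#4 0x174→b23/s7 VC-HIT; vc=[56,31]
#5 0x176→b23/s7 L1-HIT; vc=[56,31]
#6 0x30a→b48/s0 L1-HIT; vc=[56,31]
#7 0x146→b20/s4 MISS; vc=[56,31]
#8 0x387→b56/s0 VC-HIT; vc=[48,31]
#9 0x1aa→b26/s2 MISS; vc=[48,31]

VC = [48, 31]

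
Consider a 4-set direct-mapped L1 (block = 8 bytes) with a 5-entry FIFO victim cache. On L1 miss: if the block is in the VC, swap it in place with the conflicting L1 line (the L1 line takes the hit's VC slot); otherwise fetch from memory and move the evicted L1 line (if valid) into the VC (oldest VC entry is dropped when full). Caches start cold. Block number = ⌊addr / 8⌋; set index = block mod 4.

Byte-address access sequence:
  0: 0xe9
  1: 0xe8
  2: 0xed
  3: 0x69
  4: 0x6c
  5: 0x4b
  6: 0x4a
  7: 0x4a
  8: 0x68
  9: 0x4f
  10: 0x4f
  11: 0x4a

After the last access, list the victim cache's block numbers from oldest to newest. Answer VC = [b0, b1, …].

VC = [29, 13]

#0 0xe9→b29/s1 MISS; vc=[]
#1 0xe8→b29/s1 L1-HIT; vc=[]
#2 0xed→b29/s1 L1-HIT; vc=[]
#3 0x69→b13/s1 MISS; vc=[29]
#4 0x6c→b13/s1 L1-HIT; vc=[29]
#5 0x4b→b9/s1 MISS; vc=[29,13]
#6 0x4a→b9/s1 L1-HIT; vc=[29,13]
#7 0x4a→b9/s1 L1-HIT; vc=[29,13]
#8 0x68→b13/s1 VC-HIT; vc=[29,9]
#9 0x4f→b9/s1 VC-HIT; vc=[29,13]
#10 0x4f→b9/s1 L1-HIT; vc=[29,13]
#11 0x4a→b9/s1 L1-HIT; vc=[29,13]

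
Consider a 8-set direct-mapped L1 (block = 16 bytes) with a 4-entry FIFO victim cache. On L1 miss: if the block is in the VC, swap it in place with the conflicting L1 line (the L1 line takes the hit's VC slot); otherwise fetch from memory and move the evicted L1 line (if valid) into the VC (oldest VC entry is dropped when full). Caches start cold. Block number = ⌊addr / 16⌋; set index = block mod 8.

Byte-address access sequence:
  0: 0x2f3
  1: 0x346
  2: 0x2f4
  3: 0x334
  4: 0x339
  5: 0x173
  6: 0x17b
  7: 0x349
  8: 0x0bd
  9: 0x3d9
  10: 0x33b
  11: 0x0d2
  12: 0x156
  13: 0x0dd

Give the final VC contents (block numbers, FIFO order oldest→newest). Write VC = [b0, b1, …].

VC = [47, 11, 61, 21]

#0 0x2f3→b47/s7 MISS; vc=[]
#1 0x346→b52/s4 MISS; vc=[]
#2 0x2f4→b47/s7 L1-HIT; vc=[]
#3 0x334→b51/s3 MISS; vc=[]
#4 0x339→b51/s3 L1-HIT; vc=[]
#5 0x173→b23/s7 MISS; vc=[47]
#6 0x17b→b23/s7 L1-HIT; vc=[47]
#7 0x349→b52/s4 L1-HIT; vc=[47]
#8 0xbd→b11/s3 MISS; vc=[47,51]
#9 0x3d9→b61/s5 MISS; vc=[47,51]
#10 0x33b→b51/s3 VC-HIT; vc=[47,11]
#11 0xd2→b13/s5 MISS; vc=[47,11,61]
#12 0x156→b21/s5 MISS; vc=[47,11,61,13]
#13 0xdd→b13/s5 VC-HIT; vc=[47,11,61,21]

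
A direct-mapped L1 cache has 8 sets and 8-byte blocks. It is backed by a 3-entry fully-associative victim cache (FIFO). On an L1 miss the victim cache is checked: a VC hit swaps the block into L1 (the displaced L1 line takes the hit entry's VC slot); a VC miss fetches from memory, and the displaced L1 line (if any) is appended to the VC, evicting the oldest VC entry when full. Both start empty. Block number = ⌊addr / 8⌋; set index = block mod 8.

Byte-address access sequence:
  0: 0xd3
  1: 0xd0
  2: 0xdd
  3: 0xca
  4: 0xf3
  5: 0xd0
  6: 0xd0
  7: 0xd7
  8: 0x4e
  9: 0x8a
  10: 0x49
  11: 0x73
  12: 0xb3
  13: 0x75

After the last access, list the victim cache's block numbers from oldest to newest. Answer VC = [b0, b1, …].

0: 0xd3 (blk 26, set 2) → MISS  vc=[]
1: 0xd0 (blk 26, set 2) → L1-HIT  vc=[]
2: 0xdd (blk 27, set 3) → MISS  vc=[]
3: 0xca (blk 25, set 1) → MISS  vc=[]
4: 0xf3 (blk 30, set 6) → MISS  vc=[]
5: 0xd0 (blk 26, set 2) → L1-HIT  vc=[]
6: 0xd0 (blk 26, set 2) → L1-HIT  vc=[]
7: 0xd7 (blk 26, set 2) → L1-HIT  vc=[]
8: 0x4e (blk 9, set 1) → MISS  vc=[25]
9: 0x8a (blk 17, set 1) → MISS  vc=[25, 9]
10: 0x49 (blk 9, set 1) → VC-HIT  vc=[25, 17]
11: 0x73 (blk 14, set 6) → MISS  vc=[25, 17, 30]
12: 0xb3 (blk 22, set 6) → MISS  vc=[17, 30, 14]
13: 0x75 (blk 14, set 6) → VC-HIT  vc=[17, 30, 22]

VC = [17, 30, 22]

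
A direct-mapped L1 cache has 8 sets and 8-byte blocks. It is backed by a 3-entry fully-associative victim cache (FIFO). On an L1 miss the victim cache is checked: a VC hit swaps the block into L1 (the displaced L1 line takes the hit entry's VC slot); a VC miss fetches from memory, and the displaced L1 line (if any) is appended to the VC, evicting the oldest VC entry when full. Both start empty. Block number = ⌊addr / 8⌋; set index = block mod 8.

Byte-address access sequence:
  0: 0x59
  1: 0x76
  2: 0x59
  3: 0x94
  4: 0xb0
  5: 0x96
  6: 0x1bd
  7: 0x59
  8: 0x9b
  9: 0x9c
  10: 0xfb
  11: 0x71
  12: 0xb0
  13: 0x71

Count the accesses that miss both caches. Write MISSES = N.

  [0] addr=0x59 blk=11 s=3: MISS | VC []
  [1] addr=0x76 blk=14 s=6: MISS | VC []
  [2] addr=0x59 blk=11 s=3: L1-HIT | VC []
  [3] addr=0x94 blk=18 s=2: MISS | VC []
  [4] addr=0xb0 blk=22 s=6: MISS | VC [14]
  [5] addr=0x96 blk=18 s=2: L1-HIT | VC [14]
  [6] addr=0x1bd blk=55 s=7: MISS | VC [14]
  [7] addr=0x59 blk=11 s=3: L1-HIT | VC [14]
  [8] addr=0x9b blk=19 s=3: MISS | VC [14, 11]
  [9] addr=0x9c blk=19 s=3: L1-HIT | VC [14, 11]
  [10] addr=0xfb blk=31 s=7: MISS | VC [14, 11, 55]
  [11] addr=0x71 blk=14 s=6: VC-HIT | VC [22, 11, 55]
  [12] addr=0xb0 blk=22 s=6: VC-HIT | VC [14, 11, 55]
  [13] addr=0x71 blk=14 s=6: VC-HIT | VC [22, 11, 55]

MISSES = 7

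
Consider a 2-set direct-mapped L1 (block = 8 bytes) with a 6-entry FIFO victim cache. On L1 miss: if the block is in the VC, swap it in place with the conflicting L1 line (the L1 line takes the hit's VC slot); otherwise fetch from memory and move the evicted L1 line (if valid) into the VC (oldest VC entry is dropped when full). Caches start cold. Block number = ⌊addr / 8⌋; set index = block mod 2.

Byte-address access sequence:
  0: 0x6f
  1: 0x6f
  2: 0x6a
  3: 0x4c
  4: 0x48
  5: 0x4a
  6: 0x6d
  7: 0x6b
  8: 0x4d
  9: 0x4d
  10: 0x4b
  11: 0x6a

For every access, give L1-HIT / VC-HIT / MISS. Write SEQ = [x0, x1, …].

  [0] addr=0x6f blk=13 s=1: MISS | VC []
  [1] addr=0x6f blk=13 s=1: L1-HIT | VC []
  [2] addr=0x6a blk=13 s=1: L1-HIT | VC []
  [3] addr=0x4c blk=9 s=1: MISS | VC [13]
  [4] addr=0x48 blk=9 s=1: L1-HIT | VC [13]
  [5] addr=0x4a blk=9 s=1: L1-HIT | VC [13]
  [6] addr=0x6d blk=13 s=1: VC-HIT | VC [9]
  [7] addr=0x6b blk=13 s=1: L1-HIT | VC [9]
  [8] addr=0x4d blk=9 s=1: VC-HIT | VC [13]
  [9] addr=0x4d blk=9 s=1: L1-HIT | VC [13]
  [10] addr=0x4b blk=9 s=1: L1-HIT | VC [13]
  [11] addr=0x6a blk=13 s=1: VC-HIT | VC [9]

SEQ = [MISS, L1-HIT, L1-HIT, MISS, L1-HIT, L1-HIT, VC-HIT, L1-HIT, VC-HIT, L1-HIT, L1-HIT, VC-HIT]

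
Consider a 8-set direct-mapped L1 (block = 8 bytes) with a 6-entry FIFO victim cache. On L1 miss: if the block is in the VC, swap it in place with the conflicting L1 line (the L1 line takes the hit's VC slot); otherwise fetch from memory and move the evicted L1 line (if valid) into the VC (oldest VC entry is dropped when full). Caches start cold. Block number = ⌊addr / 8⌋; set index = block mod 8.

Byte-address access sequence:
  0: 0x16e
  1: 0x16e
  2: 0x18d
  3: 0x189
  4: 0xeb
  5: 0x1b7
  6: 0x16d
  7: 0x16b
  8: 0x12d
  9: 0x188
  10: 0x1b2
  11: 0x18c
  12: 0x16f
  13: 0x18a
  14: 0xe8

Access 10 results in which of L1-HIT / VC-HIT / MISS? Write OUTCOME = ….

OUTCOME = L1-HIT

0: 0x16e (blk 45, set 5) → MISS  vc=[]
1: 0x16e (blk 45, set 5) → L1-HIT  vc=[]
2: 0x18d (blk 49, set 1) → MISS  vc=[]
3: 0x189 (blk 49, set 1) → L1-HIT  vc=[]
4: 0xeb (blk 29, set 5) → MISS  vc=[45]
5: 0x1b7 (blk 54, set 6) → MISS  vc=[45]
6: 0x16d (blk 45, set 5) → VC-HIT  vc=[29]
7: 0x16b (blk 45, set 5) → L1-HIT  vc=[29]
8: 0x12d (blk 37, set 5) → MISS  vc=[29, 45]
9: 0x188 (blk 49, set 1) → L1-HIT  vc=[29, 45]
10: 0x1b2 (blk 54, set 6) → L1-HIT  vc=[29, 45]
11: 0x18c (blk 49, set 1) → L1-HIT  vc=[29, 45]
12: 0x16f (blk 45, set 5) → VC-HIT  vc=[29, 37]
13: 0x18a (blk 49, set 1) → L1-HIT  vc=[29, 37]
14: 0xe8 (blk 29, set 5) → VC-HIT  vc=[45, 37]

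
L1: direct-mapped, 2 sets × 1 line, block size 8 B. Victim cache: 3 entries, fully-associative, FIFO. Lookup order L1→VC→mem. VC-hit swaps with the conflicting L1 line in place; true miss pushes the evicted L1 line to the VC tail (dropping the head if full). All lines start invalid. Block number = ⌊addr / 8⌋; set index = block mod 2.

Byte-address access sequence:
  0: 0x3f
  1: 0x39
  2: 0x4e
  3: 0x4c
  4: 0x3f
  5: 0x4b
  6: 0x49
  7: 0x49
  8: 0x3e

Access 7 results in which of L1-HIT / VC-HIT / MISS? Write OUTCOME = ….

#0 0x3f→b7/s1 MISS; vc=[]
#1 0x39→b7/s1 L1-HIT; vc=[]
#2 0x4e→b9/s1 MISS; vc=[7]
#3 0x4c→b9/s1 L1-HIT; vc=[7]
#4 0x3f→b7/s1 VC-HIT; vc=[9]
#5 0x4b→b9/s1 VC-HIT; vc=[7]
#6 0x49→b9/s1 L1-HIT; vc=[7]
#7 0x49→b9/s1 L1-HIT; vc=[7]
#8 0x3e→b7/s1 VC-HIT; vc=[9]

OUTCOME = L1-HIT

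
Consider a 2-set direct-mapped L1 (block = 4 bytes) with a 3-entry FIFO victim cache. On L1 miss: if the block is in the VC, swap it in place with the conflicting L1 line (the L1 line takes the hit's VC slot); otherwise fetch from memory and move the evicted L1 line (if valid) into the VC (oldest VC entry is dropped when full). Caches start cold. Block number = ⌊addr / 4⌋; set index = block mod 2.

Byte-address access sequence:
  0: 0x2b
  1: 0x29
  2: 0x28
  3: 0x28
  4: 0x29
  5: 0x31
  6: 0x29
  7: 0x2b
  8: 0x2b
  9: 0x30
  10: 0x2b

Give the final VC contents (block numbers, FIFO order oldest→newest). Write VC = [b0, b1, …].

VC = [12]

0: 0x2b (blk 10, set 0) → MISS  vc=[]
1: 0x29 (blk 10, set 0) → L1-HIT  vc=[]
2: 0x28 (blk 10, set 0) → L1-HIT  vc=[]
3: 0x28 (blk 10, set 0) → L1-HIT  vc=[]
4: 0x29 (blk 10, set 0) → L1-HIT  vc=[]
5: 0x31 (blk 12, set 0) → MISS  vc=[10]
6: 0x29 (blk 10, set 0) → VC-HIT  vc=[12]
7: 0x2b (blk 10, set 0) → L1-HIT  vc=[12]
8: 0x2b (blk 10, set 0) → L1-HIT  vc=[12]
9: 0x30 (blk 12, set 0) → VC-HIT  vc=[10]
10: 0x2b (blk 10, set 0) → VC-HIT  vc=[12]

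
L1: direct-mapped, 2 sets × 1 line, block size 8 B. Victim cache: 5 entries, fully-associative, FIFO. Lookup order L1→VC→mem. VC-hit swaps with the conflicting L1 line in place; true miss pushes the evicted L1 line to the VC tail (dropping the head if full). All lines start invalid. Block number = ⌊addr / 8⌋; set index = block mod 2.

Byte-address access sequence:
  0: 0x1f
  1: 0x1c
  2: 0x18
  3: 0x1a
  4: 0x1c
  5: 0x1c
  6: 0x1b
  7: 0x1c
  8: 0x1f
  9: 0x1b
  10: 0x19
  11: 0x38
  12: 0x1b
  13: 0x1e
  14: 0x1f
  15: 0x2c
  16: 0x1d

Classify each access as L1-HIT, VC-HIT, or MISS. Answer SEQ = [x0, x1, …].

0: 0x1f (blk 3, set 1) → MISS  vc=[]
1: 0x1c (blk 3, set 1) → L1-HIT  vc=[]
2: 0x18 (blk 3, set 1) → L1-HIT  vc=[]
3: 0x1a (blk 3, set 1) → L1-HIT  vc=[]
4: 0x1c (blk 3, set 1) → L1-HIT  vc=[]
5: 0x1c (blk 3, set 1) → L1-HIT  vc=[]
6: 0x1b (blk 3, set 1) → L1-HIT  vc=[]
7: 0x1c (blk 3, set 1) → L1-HIT  vc=[]
8: 0x1f (blk 3, set 1) → L1-HIT  vc=[]
9: 0x1b (blk 3, set 1) → L1-HIT  vc=[]
10: 0x19 (blk 3, set 1) → L1-HIT  vc=[]
11: 0x38 (blk 7, set 1) → MISS  vc=[3]
12: 0x1b (blk 3, set 1) → VC-HIT  vc=[7]
13: 0x1e (blk 3, set 1) → L1-HIT  vc=[7]
14: 0x1f (blk 3, set 1) → L1-HIT  vc=[7]
15: 0x2c (blk 5, set 1) → MISS  vc=[7, 3]
16: 0x1d (blk 3, set 1) → VC-HIT  vc=[7, 5]

SEQ = [MISS, L1-HIT, L1-HIT, L1-HIT, L1-HIT, L1-HIT, L1-HIT, L1-HIT, L1-HIT, L1-HIT, L1-HIT, MISS, VC-HIT, L1-HIT, L1-HIT, MISS, VC-HIT]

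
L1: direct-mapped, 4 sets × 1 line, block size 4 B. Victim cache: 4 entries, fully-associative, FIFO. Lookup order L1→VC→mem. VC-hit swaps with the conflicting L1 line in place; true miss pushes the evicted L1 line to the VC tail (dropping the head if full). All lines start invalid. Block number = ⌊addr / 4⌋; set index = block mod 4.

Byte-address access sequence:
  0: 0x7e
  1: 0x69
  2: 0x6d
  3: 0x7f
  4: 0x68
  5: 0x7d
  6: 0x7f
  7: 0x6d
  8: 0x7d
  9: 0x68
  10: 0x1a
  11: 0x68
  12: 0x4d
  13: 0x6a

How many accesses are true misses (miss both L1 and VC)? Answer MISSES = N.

  [0] addr=0x7e blk=31 s=3: MISS | VC []
  [1] addr=0x69 blk=26 s=2: MISS | VC []
  [2] addr=0x6d blk=27 s=3: MISS | VC [31]
  [3] addr=0x7f blk=31 s=3: VC-HIT | VC [27]
  [4] addr=0x68 blk=26 s=2: L1-HIT | VC [27]
  [5] addr=0x7d blk=31 s=3: L1-HIT | VC [27]
  [6] addr=0x7f blk=31 s=3: L1-HIT | VC [27]
  [7] addr=0x6d blk=27 s=3: VC-HIT | VC [31]
  [8] addr=0x7d blk=31 s=3: VC-HIT | VC [27]
  [9] addr=0x68 blk=26 s=2: L1-HIT | VC [27]
  [10] addr=0x1a blk=6 s=2: MISS | VC [27, 26]
  [11] addr=0x68 blk=26 s=2: VC-HIT | VC [27, 6]
  [12] addr=0x4d blk=19 s=3: MISS | VC [27, 6, 31]
  [13] addr=0x6a blk=26 s=2: L1-HIT | VC [27, 6, 31]

MISSES = 5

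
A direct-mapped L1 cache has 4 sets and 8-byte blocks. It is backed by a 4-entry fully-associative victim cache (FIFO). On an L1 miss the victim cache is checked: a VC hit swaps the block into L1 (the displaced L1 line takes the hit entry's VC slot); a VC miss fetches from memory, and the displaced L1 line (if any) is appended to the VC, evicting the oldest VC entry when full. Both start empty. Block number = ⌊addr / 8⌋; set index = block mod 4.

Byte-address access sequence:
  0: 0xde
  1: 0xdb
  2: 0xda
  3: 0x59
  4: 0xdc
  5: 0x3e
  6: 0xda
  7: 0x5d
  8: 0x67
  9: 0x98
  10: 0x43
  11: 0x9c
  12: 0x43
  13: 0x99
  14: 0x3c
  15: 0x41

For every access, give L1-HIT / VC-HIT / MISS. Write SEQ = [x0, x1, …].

SEQ = [MISS, L1-HIT, L1-HIT, MISS, VC-HIT, MISS, VC-HIT, VC-HIT, MISS, MISS, MISS, L1-HIT, L1-HIT, L1-HIT, VC-HIT, L1-HIT]

  [0] addr=0xde blk=27 s=3: MISS | VC []
  [1] addr=0xdb blk=27 s=3: L1-HIT | VC []
  [2] addr=0xda blk=27 s=3: L1-HIT | VC []
  [3] addr=0x59 blk=11 s=3: MISS | VC [27]
  [4] addr=0xdc blk=27 s=3: VC-HIT | VC [11]
  [5] addr=0x3e blk=7 s=3: MISS | VC [11, 27]
  [6] addr=0xda blk=27 s=3: VC-HIT | VC [11, 7]
  [7] addr=0x5d blk=11 s=3: VC-HIT | VC [27, 7]
  [8] addr=0x67 blk=12 s=0: MISS | VC [27, 7]
  [9] addr=0x98 blk=19 s=3: MISS | VC [27, 7, 11]
  [10] addr=0x43 blk=8 s=0: MISS | VC [27, 7, 11, 12]
  [11] addr=0x9c blk=19 s=3: L1-HIT | VC [27, 7, 11, 12]
  [12] addr=0x43 blk=8 s=0: L1-HIT | VC [27, 7, 11, 12]
  [13] addr=0x99 blk=19 s=3: L1-HIT | VC [27, 7, 11, 12]
  [14] addr=0x3c blk=7 s=3: VC-HIT | VC [27, 19, 11, 12]
  [15] addr=0x41 blk=8 s=0: L1-HIT | VC [27, 19, 11, 12]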